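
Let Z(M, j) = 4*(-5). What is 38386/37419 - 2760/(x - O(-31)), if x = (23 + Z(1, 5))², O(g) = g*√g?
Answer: 27147329/139722546 + 10695*I*√31/3734 ≈ 0.19429 + 15.947*I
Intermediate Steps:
Z(M, j) = -20
O(g) = g^(3/2)
x = 9 (x = (23 - 20)² = 3² = 9)
38386/37419 - 2760/(x - O(-31)) = 38386/37419 - 2760/(9 - (-31)^(3/2)) = 38386*(1/37419) - 2760/(9 - (-31)*I*√31) = 38386/37419 - 2760/(9 + 31*I*√31)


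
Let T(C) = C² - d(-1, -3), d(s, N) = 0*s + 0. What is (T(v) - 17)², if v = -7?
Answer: 1024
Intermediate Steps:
d(s, N) = 0 (d(s, N) = 0 + 0 = 0)
T(C) = C² (T(C) = C² - 1*0 = C² + 0 = C²)
(T(v) - 17)² = ((-7)² - 17)² = (49 - 17)² = 32² = 1024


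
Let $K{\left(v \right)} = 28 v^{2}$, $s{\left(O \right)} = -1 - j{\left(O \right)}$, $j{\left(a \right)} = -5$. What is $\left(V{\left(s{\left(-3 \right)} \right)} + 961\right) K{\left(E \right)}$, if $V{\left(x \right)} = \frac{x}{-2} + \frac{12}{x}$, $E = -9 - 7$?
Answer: $6895616$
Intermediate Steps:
$E = -16$
$s{\left(O \right)} = 4$ ($s{\left(O \right)} = -1 - -5 = -1 + 5 = 4$)
$V{\left(x \right)} = \frac{12}{x} - \frac{x}{2}$ ($V{\left(x \right)} = x \left(- \frac{1}{2}\right) + \frac{12}{x} = - \frac{x}{2} + \frac{12}{x} = \frac{12}{x} - \frac{x}{2}$)
$\left(V{\left(s{\left(-3 \right)} \right)} + 961\right) K{\left(E \right)} = \left(\left(\frac{12}{4} - 2\right) + 961\right) 28 \left(-16\right)^{2} = \left(\left(12 \cdot \frac{1}{4} - 2\right) + 961\right) 28 \cdot 256 = \left(\left(3 - 2\right) + 961\right) 7168 = \left(1 + 961\right) 7168 = 962 \cdot 7168 = 6895616$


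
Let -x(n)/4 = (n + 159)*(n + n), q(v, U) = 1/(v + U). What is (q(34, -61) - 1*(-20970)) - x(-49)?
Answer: -598051/27 ≈ -22150.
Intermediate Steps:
q(v, U) = 1/(U + v)
x(n) = -8*n*(159 + n) (x(n) = -4*(n + 159)*(n + n) = -4*(159 + n)*2*n = -8*n*(159 + n))
(q(34, -61) - 1*(-20970)) - x(-49) = (1/(-61 + 34) - 1*(-20970)) - (-8)*(-49)*(159 - 49) = (1/(-27) + 20970) - (-8)*(-49)*110 = (-1/27 + 20970) - 1*43120 = 566189/27 - 43120 = -598051/27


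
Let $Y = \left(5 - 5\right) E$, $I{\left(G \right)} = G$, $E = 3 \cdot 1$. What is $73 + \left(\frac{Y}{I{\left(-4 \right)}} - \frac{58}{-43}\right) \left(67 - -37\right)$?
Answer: $\frac{9171}{43} \approx 213.28$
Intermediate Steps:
$E = 3$
$Y = 0$ ($Y = \left(5 - 5\right) 3 = 0 \cdot 3 = 0$)
$73 + \left(\frac{Y}{I{\left(-4 \right)}} - \frac{58}{-43}\right) \left(67 - -37\right) = 73 + \left(\frac{0}{-4} - \frac{58}{-43}\right) \left(67 - -37\right) = 73 + \left(0 \left(- \frac{1}{4}\right) - - \frac{58}{43}\right) \left(67 + 37\right) = 73 + \left(0 + \frac{58}{43}\right) 104 = 73 + \frac{58}{43} \cdot 104 = 73 + \frac{6032}{43} = \frac{9171}{43}$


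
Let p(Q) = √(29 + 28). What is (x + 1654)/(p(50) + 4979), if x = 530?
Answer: 1359267/3098798 - 273*√57/3098798 ≈ 0.43798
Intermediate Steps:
p(Q) = √57
(x + 1654)/(p(50) + 4979) = (530 + 1654)/(√57 + 4979) = 2184/(4979 + √57)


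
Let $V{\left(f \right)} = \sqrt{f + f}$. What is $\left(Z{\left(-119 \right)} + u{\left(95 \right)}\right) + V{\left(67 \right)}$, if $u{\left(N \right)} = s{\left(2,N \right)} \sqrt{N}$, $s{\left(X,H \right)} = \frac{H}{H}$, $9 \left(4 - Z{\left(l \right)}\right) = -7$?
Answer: $\frac{43}{9} + \sqrt{95} + \sqrt{134} \approx 26.1$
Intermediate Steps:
$Z{\left(l \right)} = \frac{43}{9}$ ($Z{\left(l \right)} = 4 - - \frac{7}{9} = 4 + \frac{7}{9} = \frac{43}{9}$)
$s{\left(X,H \right)} = 1$
$u{\left(N \right)} = \sqrt{N}$ ($u{\left(N \right)} = 1 \sqrt{N} = \sqrt{N}$)
$V{\left(f \right)} = \sqrt{2} \sqrt{f}$ ($V{\left(f \right)} = \sqrt{2 f} = \sqrt{2} \sqrt{f}$)
$\left(Z{\left(-119 \right)} + u{\left(95 \right)}\right) + V{\left(67 \right)} = \left(\frac{43}{9} + \sqrt{95}\right) + \sqrt{2} \sqrt{67} = \left(\frac{43}{9} + \sqrt{95}\right) + \sqrt{134} = \frac{43}{9} + \sqrt{95} + \sqrt{134}$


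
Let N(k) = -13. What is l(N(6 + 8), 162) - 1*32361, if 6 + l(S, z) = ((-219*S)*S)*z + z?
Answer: -6027987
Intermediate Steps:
l(S, z) = -6 + z - 219*z*S² (l(S, z) = -6 + (((-219*S)*S)*z + z) = -6 + ((-219*S²)*z + z) = -6 + (-219*z*S² + z) = -6 + (z - 219*z*S²) = -6 + z - 219*z*S²)
l(N(6 + 8), 162) - 1*32361 = (-6 + 162 - 219*162*(-13)²) - 1*32361 = (-6 + 162 - 219*162*169) - 32361 = (-6 + 162 - 5995782) - 32361 = -5995626 - 32361 = -6027987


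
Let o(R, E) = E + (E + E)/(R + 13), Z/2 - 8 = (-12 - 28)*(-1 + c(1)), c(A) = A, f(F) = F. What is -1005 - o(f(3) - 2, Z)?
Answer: -7163/7 ≈ -1023.3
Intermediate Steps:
Z = 16 (Z = 16 + 2*((-12 - 28)*(-1 + 1)) = 16 + 2*(-40*0) = 16 + 2*0 = 16 + 0 = 16)
o(R, E) = E + 2*E/(13 + R) (o(R, E) = E + (2*E)/(13 + R) = E + 2*E/(13 + R))
-1005 - o(f(3) - 2, Z) = -1005 - 16*(15 + (3 - 2))/(13 + (3 - 2)) = -1005 - 16*(15 + 1)/(13 + 1) = -1005 - 16*16/14 = -1005 - 1*128/7 = -1005 - 128/7 = -7163/7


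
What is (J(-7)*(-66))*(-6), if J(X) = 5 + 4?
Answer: 3564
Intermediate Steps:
J(X) = 9
(J(-7)*(-66))*(-6) = (9*(-66))*(-6) = -594*(-6) = 3564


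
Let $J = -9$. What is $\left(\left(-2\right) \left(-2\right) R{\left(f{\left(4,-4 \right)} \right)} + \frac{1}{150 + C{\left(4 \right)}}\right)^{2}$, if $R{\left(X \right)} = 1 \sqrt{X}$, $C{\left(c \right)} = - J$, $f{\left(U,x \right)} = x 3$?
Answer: $- \frac{4853951}{25281} + \frac{16 i \sqrt{3}}{159} \approx -192.0 + 0.17429 i$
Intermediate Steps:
$f{\left(U,x \right)} = 3 x$
$C{\left(c \right)} = 9$ ($C{\left(c \right)} = \left(-1\right) \left(-9\right) = 9$)
$R{\left(X \right)} = \sqrt{X}$
$\left(\left(-2\right) \left(-2\right) R{\left(f{\left(4,-4 \right)} \right)} + \frac{1}{150 + C{\left(4 \right)}}\right)^{2} = \left(\left(-2\right) \left(-2\right) \sqrt{3 \left(-4\right)} + \frac{1}{150 + 9}\right)^{2} = \left(4 \sqrt{-12} + \frac{1}{159}\right)^{2} = \left(4 \cdot 2 i \sqrt{3} + \frac{1}{159}\right)^{2} = \left(8 i \sqrt{3} + \frac{1}{159}\right)^{2} = \left(\frac{1}{159} + 8 i \sqrt{3}\right)^{2}$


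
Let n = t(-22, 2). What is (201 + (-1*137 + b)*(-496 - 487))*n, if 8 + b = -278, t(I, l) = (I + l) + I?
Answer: -17472420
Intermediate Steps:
t(I, l) = l + 2*I
b = -286 (b = -8 - 278 = -286)
n = -42 (n = 2 + 2*(-22) = 2 - 44 = -42)
(201 + (-1*137 + b)*(-496 - 487))*n = (201 + (-1*137 - 286)*(-496 - 487))*(-42) = (201 + (-137 - 286)*(-983))*(-42) = (201 - 423*(-983))*(-42) = (201 + 415809)*(-42) = 416010*(-42) = -17472420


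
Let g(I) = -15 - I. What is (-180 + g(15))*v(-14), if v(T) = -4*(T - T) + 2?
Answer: -420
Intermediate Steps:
v(T) = 2 (v(T) = -4*0 + 2 = 0 + 2 = 2)
(-180 + g(15))*v(-14) = (-180 + (-15 - 1*15))*2 = (-180 + (-15 - 15))*2 = (-180 - 30)*2 = -210*2 = -420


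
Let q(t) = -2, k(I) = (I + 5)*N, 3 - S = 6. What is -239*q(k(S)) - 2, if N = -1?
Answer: 476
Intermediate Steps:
S = -3 (S = 3 - 1*6 = 3 - 6 = -3)
k(I) = -5 - I (k(I) = (I + 5)*(-1) = (5 + I)*(-1) = -5 - I)
-239*q(k(S)) - 2 = -239*(-2) - 2 = 478 - 2 = 476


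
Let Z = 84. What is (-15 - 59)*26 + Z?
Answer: -1840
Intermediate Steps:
(-15 - 59)*26 + Z = (-15 - 59)*26 + 84 = -74*26 + 84 = -1924 + 84 = -1840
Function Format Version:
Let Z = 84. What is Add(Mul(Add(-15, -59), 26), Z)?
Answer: -1840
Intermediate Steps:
Add(Mul(Add(-15, -59), 26), Z) = Add(Mul(Add(-15, -59), 26), 84) = Add(Mul(-74, 26), 84) = Add(-1924, 84) = -1840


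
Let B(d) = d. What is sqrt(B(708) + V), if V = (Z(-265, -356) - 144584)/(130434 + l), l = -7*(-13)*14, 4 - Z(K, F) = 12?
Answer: 2*sqrt(191603595934)/32927 ≈ 26.588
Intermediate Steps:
Z(K, F) = -8 (Z(K, F) = 4 - 1*12 = 4 - 12 = -8)
l = 1274 (l = 91*14 = 1274)
V = -36148/32927 (V = (-8 - 144584)/(130434 + 1274) = -144592/131708 = -144592*1/131708 = -36148/32927 ≈ -1.0978)
sqrt(B(708) + V) = sqrt(708 - 36148/32927) = sqrt(23276168/32927) = 2*sqrt(191603595934)/32927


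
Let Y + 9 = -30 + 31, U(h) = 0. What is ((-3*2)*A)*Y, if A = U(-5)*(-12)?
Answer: 0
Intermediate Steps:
A = 0 (A = 0*(-12) = 0)
Y = -8 (Y = -9 + (-30 + 31) = -9 + 1 = -8)
((-3*2)*A)*Y = (-3*2*0)*(-8) = -6*0*(-8) = 0*(-8) = 0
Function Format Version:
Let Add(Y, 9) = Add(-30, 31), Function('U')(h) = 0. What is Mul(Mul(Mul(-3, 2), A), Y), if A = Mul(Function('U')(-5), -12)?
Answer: 0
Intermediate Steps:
A = 0 (A = Mul(0, -12) = 0)
Y = -8 (Y = Add(-9, Add(-30, 31)) = Add(-9, 1) = -8)
Mul(Mul(Mul(-3, 2), A), Y) = Mul(Mul(Mul(-3, 2), 0), -8) = Mul(Mul(-6, 0), -8) = Mul(0, -8) = 0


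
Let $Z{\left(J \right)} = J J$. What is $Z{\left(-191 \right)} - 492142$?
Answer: $-455661$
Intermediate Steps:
$Z{\left(J \right)} = J^{2}$
$Z{\left(-191 \right)} - 492142 = \left(-191\right)^{2} - 492142 = 36481 - 492142 = -455661$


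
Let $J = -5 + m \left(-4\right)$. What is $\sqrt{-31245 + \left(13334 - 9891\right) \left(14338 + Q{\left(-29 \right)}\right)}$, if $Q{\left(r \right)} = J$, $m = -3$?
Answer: $\sqrt{49358590} \approx 7025.6$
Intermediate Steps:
$J = 7$ ($J = -5 - -12 = -5 + 12 = 7$)
$Q{\left(r \right)} = 7$
$\sqrt{-31245 + \left(13334 - 9891\right) \left(14338 + Q{\left(-29 \right)}\right)} = \sqrt{-31245 + \left(13334 - 9891\right) \left(14338 + 7\right)} = \sqrt{-31245 + 3443 \cdot 14345} = \sqrt{-31245 + 49389835} = \sqrt{49358590}$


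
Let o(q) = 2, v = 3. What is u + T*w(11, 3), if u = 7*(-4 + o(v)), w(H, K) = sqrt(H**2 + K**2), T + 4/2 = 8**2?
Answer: -14 + 62*sqrt(130) ≈ 692.91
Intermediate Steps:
T = 62 (T = -2 + 8**2 = -2 + 64 = 62)
u = -14 (u = 7*(-4 + 2) = 7*(-2) = -14)
u + T*w(11, 3) = -14 + 62*sqrt(11**2 + 3**2) = -14 + 62*sqrt(121 + 9) = -14 + 62*sqrt(130)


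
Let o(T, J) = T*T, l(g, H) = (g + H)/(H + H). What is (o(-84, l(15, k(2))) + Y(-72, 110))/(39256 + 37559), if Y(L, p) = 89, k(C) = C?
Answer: 1429/15363 ≈ 0.093016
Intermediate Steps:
l(g, H) = (H + g)/(2*H) (l(g, H) = (H + g)/((2*H)) = (H + g)*(1/(2*H)) = (H + g)/(2*H))
o(T, J) = T²
(o(-84, l(15, k(2))) + Y(-72, 110))/(39256 + 37559) = ((-84)² + 89)/(39256 + 37559) = (7056 + 89)/76815 = 7145*(1/76815) = 1429/15363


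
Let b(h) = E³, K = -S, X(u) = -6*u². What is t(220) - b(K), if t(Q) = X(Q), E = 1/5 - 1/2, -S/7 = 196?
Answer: -290399973/1000 ≈ -2.9040e+5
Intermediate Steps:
S = -1372 (S = -7*196 = -1372)
E = -3/10 (E = 1*(⅕) - 1*½ = ⅕ - ½ = -3/10 ≈ -0.30000)
t(Q) = -6*Q²
K = 1372 (K = -1*(-1372) = 1372)
b(h) = -27/1000 (b(h) = (-3/10)³ = -27/1000)
t(220) - b(K) = -6*220² - 1*(-27/1000) = -6*48400 + 27/1000 = -290400 + 27/1000 = -290399973/1000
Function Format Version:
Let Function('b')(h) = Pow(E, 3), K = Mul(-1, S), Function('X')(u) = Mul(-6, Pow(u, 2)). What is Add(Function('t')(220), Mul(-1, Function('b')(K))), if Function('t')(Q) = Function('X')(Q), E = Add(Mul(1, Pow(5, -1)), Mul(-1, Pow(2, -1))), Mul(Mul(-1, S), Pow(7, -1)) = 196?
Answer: Rational(-290399973, 1000) ≈ -2.9040e+5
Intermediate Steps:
S = -1372 (S = Mul(-7, 196) = -1372)
E = Rational(-3, 10) (E = Add(Mul(1, Rational(1, 5)), Mul(-1, Rational(1, 2))) = Add(Rational(1, 5), Rational(-1, 2)) = Rational(-3, 10) ≈ -0.30000)
Function('t')(Q) = Mul(-6, Pow(Q, 2))
K = 1372 (K = Mul(-1, -1372) = 1372)
Function('b')(h) = Rational(-27, 1000) (Function('b')(h) = Pow(Rational(-3, 10), 3) = Rational(-27, 1000))
Add(Function('t')(220), Mul(-1, Function('b')(K))) = Add(Mul(-6, Pow(220, 2)), Mul(-1, Rational(-27, 1000))) = Add(Mul(-6, 48400), Rational(27, 1000)) = Add(-290400, Rational(27, 1000)) = Rational(-290399973, 1000)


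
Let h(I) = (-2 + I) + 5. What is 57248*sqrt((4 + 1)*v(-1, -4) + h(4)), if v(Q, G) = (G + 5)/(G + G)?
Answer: 14312*sqrt(102) ≈ 1.4454e+5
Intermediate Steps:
v(Q, G) = (5 + G)/(2*G) (v(Q, G) = (5 + G)/((2*G)) = (5 + G)*(1/(2*G)) = (5 + G)/(2*G))
h(I) = 3 + I
57248*sqrt((4 + 1)*v(-1, -4) + h(4)) = 57248*sqrt((4 + 1)*((1/2)*(5 - 4)/(-4)) + (3 + 4)) = 57248*sqrt(5*((1/2)*(-1/4)*1) + 7) = 57248*sqrt(5*(-1/8) + 7) = 57248*sqrt(-5/8 + 7) = 57248*sqrt(51/8) = 57248*(sqrt(102)/4) = 14312*sqrt(102)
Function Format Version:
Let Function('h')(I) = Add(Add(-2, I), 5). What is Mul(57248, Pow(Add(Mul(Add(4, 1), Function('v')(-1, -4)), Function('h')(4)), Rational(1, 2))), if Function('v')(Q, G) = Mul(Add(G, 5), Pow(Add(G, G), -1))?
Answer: Mul(14312, Pow(102, Rational(1, 2))) ≈ 1.4454e+5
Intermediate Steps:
Function('v')(Q, G) = Mul(Rational(1, 2), Pow(G, -1), Add(5, G)) (Function('v')(Q, G) = Mul(Add(5, G), Pow(Mul(2, G), -1)) = Mul(Add(5, G), Mul(Rational(1, 2), Pow(G, -1))) = Mul(Rational(1, 2), Pow(G, -1), Add(5, G)))
Function('h')(I) = Add(3, I)
Mul(57248, Pow(Add(Mul(Add(4, 1), Function('v')(-1, -4)), Function('h')(4)), Rational(1, 2))) = Mul(57248, Pow(Add(Mul(Add(4, 1), Mul(Rational(1, 2), Pow(-4, -1), Add(5, -4))), Add(3, 4)), Rational(1, 2))) = Mul(57248, Pow(Add(Mul(5, Mul(Rational(1, 2), Rational(-1, 4), 1)), 7), Rational(1, 2))) = Mul(57248, Pow(Add(Mul(5, Rational(-1, 8)), 7), Rational(1, 2))) = Mul(57248, Pow(Add(Rational(-5, 8), 7), Rational(1, 2))) = Mul(57248, Pow(Rational(51, 8), Rational(1, 2))) = Mul(57248, Mul(Rational(1, 4), Pow(102, Rational(1, 2)))) = Mul(14312, Pow(102, Rational(1, 2)))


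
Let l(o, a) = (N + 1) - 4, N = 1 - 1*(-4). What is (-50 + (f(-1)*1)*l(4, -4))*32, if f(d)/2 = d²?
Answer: -1472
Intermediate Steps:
N = 5 (N = 1 + 4 = 5)
l(o, a) = 2 (l(o, a) = (5 + 1) - 4 = 6 - 4 = 2)
f(d) = 2*d²
(-50 + (f(-1)*1)*l(4, -4))*32 = (-50 + ((2*(-1)²)*1)*2)*32 = (-50 + ((2*1)*1)*2)*32 = (-50 + (2*1)*2)*32 = (-50 + 2*2)*32 = (-50 + 4)*32 = -46*32 = -1472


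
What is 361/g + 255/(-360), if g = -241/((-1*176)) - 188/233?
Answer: 354901207/553560 ≈ 641.13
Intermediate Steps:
g = 23065/41008 (g = -241/(-176) - 188*1/233 = -241*(-1/176) - 188/233 = 241/176 - 188/233 = 23065/41008 ≈ 0.56245)
361/g + 255/(-360) = 361/(23065/41008) + 255/(-360) = 361*(41008/23065) + 255*(-1/360) = 14803888/23065 - 17/24 = 354901207/553560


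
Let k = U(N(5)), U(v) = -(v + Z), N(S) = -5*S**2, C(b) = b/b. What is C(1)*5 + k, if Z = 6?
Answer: 124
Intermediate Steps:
C(b) = 1
U(v) = -6 - v (U(v) = -(v + 6) = -(6 + v) = -6 - v)
k = 119 (k = -6 - (-5)*5**2 = -6 - (-5)*25 = -6 - 1*(-125) = -6 + 125 = 119)
C(1)*5 + k = 1*5 + 119 = 5 + 119 = 124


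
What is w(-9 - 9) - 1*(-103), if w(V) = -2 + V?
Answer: 83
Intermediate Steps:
w(-9 - 9) - 1*(-103) = (-2 + (-9 - 9)) - 1*(-103) = (-2 - 18) + 103 = -20 + 103 = 83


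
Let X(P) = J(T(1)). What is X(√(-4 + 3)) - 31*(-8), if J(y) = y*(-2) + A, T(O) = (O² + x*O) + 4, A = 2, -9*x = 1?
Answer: 2162/9 ≈ 240.22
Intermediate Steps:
x = -⅑ (x = -⅑*1 = -⅑ ≈ -0.11111)
T(O) = 4 + O² - O/9 (T(O) = (O² - O/9) + 4 = 4 + O² - O/9)
J(y) = 2 - 2*y (J(y) = y*(-2) + 2 = -2*y + 2 = 2 - 2*y)
X(P) = -70/9 (X(P) = 2 - 2*(4 + 1² - ⅑*1) = 2 - 2*(4 + 1 - ⅑) = 2 - 2*44/9 = 2 - 88/9 = -70/9)
X(√(-4 + 3)) - 31*(-8) = -70/9 - 31*(-8) = -70/9 + 248 = 2162/9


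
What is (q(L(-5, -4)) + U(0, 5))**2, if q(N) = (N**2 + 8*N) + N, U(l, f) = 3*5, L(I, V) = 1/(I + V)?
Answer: 1288225/6561 ≈ 196.35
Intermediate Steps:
U(l, f) = 15
q(N) = N**2 + 9*N
(q(L(-5, -4)) + U(0, 5))**2 = ((9 + 1/(-5 - 4))/(-5 - 4) + 15)**2 = ((9 + 1/(-9))/(-9) + 15)**2 = (-(9 - 1/9)/9 + 15)**2 = (-1/9*80/9 + 15)**2 = (-80/81 + 15)**2 = (1135/81)**2 = 1288225/6561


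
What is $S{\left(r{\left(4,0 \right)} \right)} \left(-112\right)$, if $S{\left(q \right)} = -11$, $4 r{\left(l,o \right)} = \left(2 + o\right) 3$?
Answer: $1232$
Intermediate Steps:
$r{\left(l,o \right)} = \frac{3}{2} + \frac{3 o}{4}$ ($r{\left(l,o \right)} = \frac{\left(2 + o\right) 3}{4} = \frac{6 + 3 o}{4} = \frac{3}{2} + \frac{3 o}{4}$)
$S{\left(r{\left(4,0 \right)} \right)} \left(-112\right) = \left(-11\right) \left(-112\right) = 1232$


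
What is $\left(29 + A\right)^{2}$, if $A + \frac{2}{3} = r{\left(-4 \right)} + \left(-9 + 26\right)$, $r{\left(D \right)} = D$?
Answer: $\frac{15376}{9} \approx 1708.4$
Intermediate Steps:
$A = \frac{37}{3}$ ($A = - \frac{2}{3} + \left(-4 + \left(-9 + 26\right)\right) = - \frac{2}{3} + \left(-4 + 17\right) = - \frac{2}{3} + 13 = \frac{37}{3} \approx 12.333$)
$\left(29 + A\right)^{2} = \left(29 + \frac{37}{3}\right)^{2} = \left(\frac{124}{3}\right)^{2} = \frac{15376}{9}$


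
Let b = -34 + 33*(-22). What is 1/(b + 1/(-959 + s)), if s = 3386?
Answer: -2427/1844519 ≈ -0.0013158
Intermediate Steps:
b = -760 (b = -34 - 726 = -760)
1/(b + 1/(-959 + s)) = 1/(-760 + 1/(-959 + 3386)) = 1/(-760 + 1/2427) = 1/(-1844519/2427) = -2427/1844519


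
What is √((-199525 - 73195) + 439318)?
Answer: √166598 ≈ 408.16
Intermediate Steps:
√((-199525 - 73195) + 439318) = √(-272720 + 439318) = √166598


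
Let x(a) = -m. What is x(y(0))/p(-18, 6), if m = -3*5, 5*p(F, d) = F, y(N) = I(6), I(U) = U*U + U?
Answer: -25/6 ≈ -4.1667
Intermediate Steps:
I(U) = U + U**2 (I(U) = U**2 + U = U + U**2)
y(N) = 42 (y(N) = 6*(1 + 6) = 6*7 = 42)
p(F, d) = F/5
m = -15
x(a) = 15 (x(a) = -1*(-15) = 15)
x(y(0))/p(-18, 6) = 15/(((1/5)*(-18))) = 15/(-18/5) = 15*(-5/18) = -25/6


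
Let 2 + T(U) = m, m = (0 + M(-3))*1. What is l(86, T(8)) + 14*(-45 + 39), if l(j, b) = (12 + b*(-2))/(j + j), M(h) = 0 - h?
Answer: -7219/86 ≈ -83.942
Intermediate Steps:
M(h) = -h
m = 3 (m = (0 - 1*(-3))*1 = (0 + 3)*1 = 3*1 = 3)
T(U) = 1 (T(U) = -2 + 3 = 1)
l(j, b) = (12 - 2*b)/(2*j) (l(j, b) = (12 - 2*b)/((2*j)) = (12 - 2*b)*(1/(2*j)) = (12 - 2*b)/(2*j))
l(86, T(8)) + 14*(-45 + 39) = (6 - 1*1)/86 + 14*(-45 + 39) = (6 - 1)/86 + 14*(-6) = (1/86)*5 - 84 = 5/86 - 84 = -7219/86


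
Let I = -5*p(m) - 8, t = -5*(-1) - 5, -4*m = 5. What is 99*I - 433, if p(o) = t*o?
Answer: -1225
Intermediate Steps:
m = -5/4 (m = -¼*5 = -5/4 ≈ -1.2500)
t = 0 (t = 5 - 5 = 0)
p(o) = 0 (p(o) = 0*o = 0)
I = -8 (I = -5*0 - 8 = 0 - 8 = -8)
99*I - 433 = 99*(-8) - 433 = -792 - 433 = -1225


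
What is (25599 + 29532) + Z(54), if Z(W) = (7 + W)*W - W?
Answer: 58371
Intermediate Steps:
Z(W) = -W + W*(7 + W) (Z(W) = W*(7 + W) - W = -W + W*(7 + W))
(25599 + 29532) + Z(54) = (25599 + 29532) + 54*(6 + 54) = 55131 + 54*60 = 55131 + 3240 = 58371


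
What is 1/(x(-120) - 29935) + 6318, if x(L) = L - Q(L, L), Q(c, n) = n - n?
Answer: 189887489/30055 ≈ 6318.0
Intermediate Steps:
Q(c, n) = 0
x(L) = L (x(L) = L - 1*0 = L + 0 = L)
1/(x(-120) - 29935) + 6318 = 1/(-120 - 29935) + 6318 = 1/(-30055) + 6318 = -1/30055 + 6318 = 189887489/30055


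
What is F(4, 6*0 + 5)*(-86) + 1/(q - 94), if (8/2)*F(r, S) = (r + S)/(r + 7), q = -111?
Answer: -79357/4510 ≈ -17.596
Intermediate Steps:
F(r, S) = (S + r)/(4*(7 + r)) (F(r, S) = ((r + S)/(r + 7))/4 = ((S + r)/(7 + r))/4 = (S + r)/(4*(7 + r)))
F(4, 6*0 + 5)*(-86) + 1/(q - 94) = (((6*0 + 5) + 4)/(4*(7 + 4)))*(-86) + 1/(-111 - 94) = ((¼)*((0 + 5) + 4)/11)*(-86) + 1/(-205) = ((¼)*(1/11)*(5 + 4))*(-86) - 1/205 = ((¼)*(1/11)*9)*(-86) - 1/205 = (9/44)*(-86) - 1/205 = -387/22 - 1/205 = -79357/4510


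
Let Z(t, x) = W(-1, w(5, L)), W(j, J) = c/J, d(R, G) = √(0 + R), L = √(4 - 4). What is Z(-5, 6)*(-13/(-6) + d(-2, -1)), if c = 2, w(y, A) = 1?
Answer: 13/3 + 2*I*√2 ≈ 4.3333 + 2.8284*I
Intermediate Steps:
L = 0 (L = √0 = 0)
d(R, G) = √R
W(j, J) = 2/J
Z(t, x) = 2 (Z(t, x) = 2/1 = 2*1 = 2)
Z(-5, 6)*(-13/(-6) + d(-2, -1)) = 2*(-13/(-6) + √(-2)) = 2*(-13*(-⅙) + I*√2) = 2*(13/6 + I*√2) = 13/3 + 2*I*√2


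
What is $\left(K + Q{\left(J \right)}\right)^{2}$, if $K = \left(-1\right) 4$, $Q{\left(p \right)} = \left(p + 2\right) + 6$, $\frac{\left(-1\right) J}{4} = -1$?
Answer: $64$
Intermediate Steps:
$J = 4$ ($J = \left(-4\right) \left(-1\right) = 4$)
$Q{\left(p \right)} = 8 + p$ ($Q{\left(p \right)} = \left(2 + p\right) + 6 = 8 + p$)
$K = -4$
$\left(K + Q{\left(J \right)}\right)^{2} = \left(-4 + \left(8 + 4\right)\right)^{2} = \left(-4 + 12\right)^{2} = 8^{2} = 64$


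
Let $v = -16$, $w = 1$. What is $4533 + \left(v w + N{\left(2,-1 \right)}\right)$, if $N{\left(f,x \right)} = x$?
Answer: $4516$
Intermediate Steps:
$4533 + \left(v w + N{\left(2,-1 \right)}\right) = 4533 - 17 = 4516$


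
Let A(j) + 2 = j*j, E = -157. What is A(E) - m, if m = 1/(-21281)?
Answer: 524512808/21281 ≈ 24647.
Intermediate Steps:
A(j) = -2 + j² (A(j) = -2 + j*j = -2 + j²)
m = -1/21281 ≈ -4.6990e-5
A(E) - m = (-2 + (-157)²) - 1*(-1/21281) = (-2 + 24649) + 1/21281 = 24647 + 1/21281 = 524512808/21281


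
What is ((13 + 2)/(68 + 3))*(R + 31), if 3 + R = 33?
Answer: 915/71 ≈ 12.887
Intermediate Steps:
R = 30 (R = -3 + 33 = 30)
((13 + 2)/(68 + 3))*(R + 31) = ((13 + 2)/(68 + 3))*(30 + 31) = (15/71)*61 = 915/71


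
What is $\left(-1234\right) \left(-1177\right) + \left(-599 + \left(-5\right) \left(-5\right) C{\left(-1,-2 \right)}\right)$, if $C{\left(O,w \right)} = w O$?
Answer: $1451869$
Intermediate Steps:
$C{\left(O,w \right)} = O w$
$\left(-1234\right) \left(-1177\right) + \left(-599 + \left(-5\right) \left(-5\right) C{\left(-1,-2 \right)}\right) = \left(-1234\right) \left(-1177\right) - \left(599 - \left(-5\right) \left(-5\right) \left(\left(-1\right) \left(-2\right)\right)\right) = 1452418 + \left(-599 + 25 \cdot 2\right) = 1452418 + \left(-599 + 50\right) = 1452418 - 549 = 1451869$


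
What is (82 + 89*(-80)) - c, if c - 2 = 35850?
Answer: -42890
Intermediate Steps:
c = 35852 (c = 2 + 35850 = 35852)
(82 + 89*(-80)) - c = (82 + 89*(-80)) - 1*35852 = (82 - 7120) - 35852 = -7038 - 35852 = -42890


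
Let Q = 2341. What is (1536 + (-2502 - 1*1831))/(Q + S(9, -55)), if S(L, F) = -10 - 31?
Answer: -2797/2300 ≈ -1.2161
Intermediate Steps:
S(L, F) = -41
(1536 + (-2502 - 1*1831))/(Q + S(9, -55)) = (1536 + (-2502 - 1*1831))/(2341 - 41) = (1536 + (-2502 - 1831))/2300 = (1536 - 4333)*(1/2300) = -2797*1/2300 = -2797/2300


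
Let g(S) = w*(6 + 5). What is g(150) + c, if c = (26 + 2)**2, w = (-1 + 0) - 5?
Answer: 718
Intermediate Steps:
w = -6 (w = -1 - 5 = -6)
g(S) = -66 (g(S) = -6*(6 + 5) = -6*11 = -66)
c = 784 (c = 28**2 = 784)
g(150) + c = -66 + 784 = 718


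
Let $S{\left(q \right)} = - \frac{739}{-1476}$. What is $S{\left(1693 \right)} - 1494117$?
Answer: $- \frac{2205315953}{1476} \approx -1.4941 \cdot 10^{6}$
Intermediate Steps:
$S{\left(q \right)} = \frac{739}{1476}$ ($S{\left(q \right)} = \left(-739\right) \left(- \frac{1}{1476}\right) = \frac{739}{1476}$)
$S{\left(1693 \right)} - 1494117 = \frac{739}{1476} - 1494117 = - \frac{2205315953}{1476}$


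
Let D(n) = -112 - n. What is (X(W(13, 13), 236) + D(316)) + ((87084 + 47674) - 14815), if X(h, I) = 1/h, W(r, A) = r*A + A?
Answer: 21751731/182 ≈ 1.1952e+5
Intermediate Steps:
W(r, A) = A + A*r (W(r, A) = A*r + A = A + A*r)
(X(W(13, 13), 236) + D(316)) + ((87084 + 47674) - 14815) = (1/(13*(1 + 13)) + (-112 - 1*316)) + ((87084 + 47674) - 14815) = (1/(13*14) + (-112 - 316)) + (134758 - 14815) = (1/182 - 428) + 119943 = -77895/182 + 119943 = 21751731/182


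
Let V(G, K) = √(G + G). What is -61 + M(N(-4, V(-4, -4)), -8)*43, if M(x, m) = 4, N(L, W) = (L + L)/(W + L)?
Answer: 111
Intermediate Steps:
V(G, K) = √2*√G (V(G, K) = √(2*G) = √2*√G)
N(L, W) = 2*L/(L + W) (N(L, W) = (2*L)/(L + W) = 2*L/(L + W))
-61 + M(N(-4, V(-4, -4)), -8)*43 = -61 + 4*43 = -61 + 172 = 111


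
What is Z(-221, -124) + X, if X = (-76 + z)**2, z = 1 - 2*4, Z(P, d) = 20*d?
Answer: 4409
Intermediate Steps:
z = -7 (z = 1 - 8 = -7)
X = 6889 (X = (-76 - 7)**2 = (-83)**2 = 6889)
Z(-221, -124) + X = 20*(-124) + 6889 = -2480 + 6889 = 4409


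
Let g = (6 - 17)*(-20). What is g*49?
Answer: 10780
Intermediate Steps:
g = 220 (g = -11*(-20) = 220)
g*49 = 220*49 = 10780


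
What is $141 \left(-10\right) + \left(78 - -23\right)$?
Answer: $-1309$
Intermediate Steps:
$141 \left(-10\right) + \left(78 - -23\right) = -1410 + \left(78 + 23\right) = -1410 + 101 = -1309$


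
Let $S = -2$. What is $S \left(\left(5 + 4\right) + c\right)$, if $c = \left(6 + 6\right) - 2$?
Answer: $-38$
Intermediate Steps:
$c = 10$ ($c = 12 - 2 = 10$)
$S \left(\left(5 + 4\right) + c\right) = - 2 \left(\left(5 + 4\right) + 10\right) = - 2 \left(9 + 10\right) = \left(-2\right) 19 = -38$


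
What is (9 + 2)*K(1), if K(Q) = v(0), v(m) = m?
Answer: 0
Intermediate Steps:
K(Q) = 0
(9 + 2)*K(1) = (9 + 2)*0 = 11*0 = 0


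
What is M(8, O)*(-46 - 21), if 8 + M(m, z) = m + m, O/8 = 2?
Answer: -536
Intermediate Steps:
O = 16 (O = 8*2 = 16)
M(m, z) = -8 + 2*m (M(m, z) = -8 + (m + m) = -8 + 2*m)
M(8, O)*(-46 - 21) = (-8 + 2*8)*(-46 - 21) = (-8 + 16)*(-67) = 8*(-67) = -536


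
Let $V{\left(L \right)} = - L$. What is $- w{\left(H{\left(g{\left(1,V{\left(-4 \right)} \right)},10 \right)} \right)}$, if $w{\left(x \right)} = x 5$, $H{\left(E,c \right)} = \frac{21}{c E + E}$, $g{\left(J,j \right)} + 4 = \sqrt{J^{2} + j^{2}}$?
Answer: $- \frac{420}{11} - \frac{105 \sqrt{17}}{11} \approx -77.539$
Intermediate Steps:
$g{\left(J,j \right)} = -4 + \sqrt{J^{2} + j^{2}}$
$H{\left(E,c \right)} = \frac{21}{E + E c}$ ($H{\left(E,c \right)} = \frac{21}{E c + E} = \frac{21}{E + E c}$)
$w{\left(x \right)} = 5 x$
$- w{\left(H{\left(g{\left(1,V{\left(-4 \right)} \right)},10 \right)} \right)} = - 5 \frac{21}{\left(-4 + \sqrt{1^{2} + \left(\left(-1\right) \left(-4\right)\right)^{2}}\right) \left(1 + 10\right)} = - 5 \frac{21}{\left(-4 + \sqrt{1 + 4^{2}}\right) 11} = - 5 \cdot 21 \frac{1}{-4 + \sqrt{1 + 16}} \cdot \frac{1}{11} = - 5 \cdot 21 \frac{1}{-4 + \sqrt{17}} \cdot \frac{1}{11} = - 5 \frac{21}{11 \left(-4 + \sqrt{17}\right)} = - \frac{105}{11 \left(-4 + \sqrt{17}\right)}$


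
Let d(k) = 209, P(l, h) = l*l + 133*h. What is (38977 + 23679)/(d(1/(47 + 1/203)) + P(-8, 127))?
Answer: 15664/4291 ≈ 3.6504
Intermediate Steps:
P(l, h) = l**2 + 133*h
(38977 + 23679)/(d(1/(47 + 1/203)) + P(-8, 127)) = (38977 + 23679)/(209 + ((-8)**2 + 133*127)) = 62656/(209 + (64 + 16891)) = 62656/(209 + 16955) = 62656/17164 = 62656*(1/17164) = 15664/4291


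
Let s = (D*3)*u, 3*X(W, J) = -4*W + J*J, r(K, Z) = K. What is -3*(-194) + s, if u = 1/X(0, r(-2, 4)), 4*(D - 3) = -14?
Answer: 4647/8 ≈ 580.88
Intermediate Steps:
D = -½ (D = 3 + (¼)*(-14) = 3 - 7/2 = -½ ≈ -0.50000)
X(W, J) = -4*W/3 + J²/3 (X(W, J) = (-4*W + J*J)/3 = (-4*W + J²)/3 = (J² - 4*W)/3 = -4*W/3 + J²/3)
u = ¾ (u = 1/(-4/3*0 + (⅓)*(-2)²) = 1/(0 + (⅓)*4) = 1/(0 + 4/3) = 1/(4/3) = ¾ ≈ 0.75000)
s = -9/8 (s = -½*3*(¾) = -3/2*¾ = -9/8 ≈ -1.1250)
-3*(-194) + s = -3*(-194) - 9/8 = 582 - 9/8 = 4647/8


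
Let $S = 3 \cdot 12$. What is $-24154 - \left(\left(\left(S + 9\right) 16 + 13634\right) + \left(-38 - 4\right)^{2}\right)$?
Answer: $-40272$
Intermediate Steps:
$S = 36$
$-24154 - \left(\left(\left(S + 9\right) 16 + 13634\right) + \left(-38 - 4\right)^{2}\right) = -24154 - \left(\left(\left(36 + 9\right) 16 + 13634\right) + \left(-38 - 4\right)^{2}\right) = -24154 - \left(\left(45 \cdot 16 + 13634\right) + \left(-42\right)^{2}\right) = -24154 - \left(\left(720 + 13634\right) + 1764\right) = -24154 - \left(14354 + 1764\right) = -24154 - 16118 = -40272$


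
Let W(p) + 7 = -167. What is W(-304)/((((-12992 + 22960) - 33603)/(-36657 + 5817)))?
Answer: -37008/163 ≈ -227.04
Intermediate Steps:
W(p) = -174 (W(p) = -7 - 167 = -174)
W(-304)/((((-12992 + 22960) - 33603)/(-36657 + 5817))) = -174*(-36657 + 5817)/((-12992 + 22960) - 33603) = -174*(-30840/(9968 - 33603)) = -174/((-23635*(-1/30840))) = -174/4727/6168 = -174*6168/4727 = -37008/163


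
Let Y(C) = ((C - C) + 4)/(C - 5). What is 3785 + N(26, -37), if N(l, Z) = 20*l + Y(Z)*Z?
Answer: 90479/21 ≈ 4308.5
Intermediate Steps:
Y(C) = 4/(-5 + C) (Y(C) = (0 + 4)/(-5 + C) = 4/(-5 + C))
N(l, Z) = 20*l + 4*Z/(-5 + Z) (N(l, Z) = 20*l + (4/(-5 + Z))*Z = 20*l + 4*Z/(-5 + Z))
3785 + N(26, -37) = 3785 + 4*(-37 + 5*26*(-5 - 37))/(-5 - 37) = 3785 + 4*(-37 + 5*26*(-42))/(-42) = 3785 + 4*(-1/42)*(-37 - 5460) = 3785 + 4*(-1/42)*(-5497) = 3785 + 10994/21 = 90479/21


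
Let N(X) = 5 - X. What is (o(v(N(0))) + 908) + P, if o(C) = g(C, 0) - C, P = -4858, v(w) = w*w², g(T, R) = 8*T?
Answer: -3075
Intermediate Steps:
v(w) = w³
o(C) = 7*C (o(C) = 8*C - C = 7*C)
(o(v(N(0))) + 908) + P = (7*(5 - 1*0)³ + 908) - 4858 = (7*(5 + 0)³ + 908) - 4858 = (7*5³ + 908) - 4858 = (7*125 + 908) - 4858 = (875 + 908) - 4858 = 1783 - 4858 = -3075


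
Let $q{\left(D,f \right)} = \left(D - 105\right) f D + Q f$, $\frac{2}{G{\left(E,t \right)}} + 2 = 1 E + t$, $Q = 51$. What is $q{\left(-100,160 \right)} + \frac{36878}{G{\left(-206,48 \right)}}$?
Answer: $337920$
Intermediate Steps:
$G{\left(E,t \right)} = \frac{2}{-2 + E + t}$ ($G{\left(E,t \right)} = \frac{2}{-2 + \left(1 E + t\right)} = \frac{2}{-2 + \left(E + t\right)} = \frac{2}{-2 + E + t}$)
$q{\left(D,f \right)} = 51 f + D f \left(-105 + D\right)$ ($q{\left(D,f \right)} = \left(D - 105\right) f D + 51 f = \left(-105 + D\right) f D + 51 f = f \left(-105 + D\right) D + 51 f = D f \left(-105 + D\right) + 51 f = 51 f + D f \left(-105 + D\right)$)
$q{\left(-100,160 \right)} + \frac{36878}{G{\left(-206,48 \right)}} = 160 \left(51 + \left(-100\right)^{2} - -10500\right) + \frac{36878}{2 \frac{1}{-2 - 206 + 48}} = 160 \left(51 + 10000 + 10500\right) + \frac{36878}{2 \frac{1}{-160}} = 160 \cdot 20551 + \frac{36878}{2 \left(- \frac{1}{160}\right)} = 3288160 + \frac{36878}{- \frac{1}{80}} = 3288160 + 36878 \left(-80\right) = 3288160 - 2950240 = 337920$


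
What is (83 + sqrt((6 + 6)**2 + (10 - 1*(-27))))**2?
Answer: (83 + sqrt(181))**2 ≈ 9303.3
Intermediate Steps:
(83 + sqrt((6 + 6)**2 + (10 - 1*(-27))))**2 = (83 + sqrt(12**2 + (10 + 27)))**2 = (83 + sqrt(144 + 37))**2 = (83 + sqrt(181))**2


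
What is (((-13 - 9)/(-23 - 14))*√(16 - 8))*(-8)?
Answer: -352*√2/37 ≈ -13.454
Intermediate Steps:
(((-13 - 9)/(-23 - 14))*√(16 - 8))*(-8) = ((-22/(-37))*√8)*(-8) = ((-22*(-1/37))*(2*√2))*(-8) = (22*(2*√2)/37)*(-8) = (44*√2/37)*(-8) = -352*√2/37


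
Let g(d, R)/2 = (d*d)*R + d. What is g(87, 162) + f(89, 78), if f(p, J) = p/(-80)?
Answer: 196202311/80 ≈ 2.4525e+6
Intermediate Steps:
f(p, J) = -p/80 (f(p, J) = p*(-1/80) = -p/80)
g(d, R) = 2*d + 2*R*d**2 (g(d, R) = 2*((d*d)*R + d) = 2*(d**2*R + d) = 2*(R*d**2 + d) = 2*(d + R*d**2) = 2*d + 2*R*d**2)
g(87, 162) + f(89, 78) = 2*87*(1 + 162*87) - 1/80*89 = 2*87*(1 + 14094) - 89/80 = 2*87*14095 - 89/80 = 2452530 - 89/80 = 196202311/80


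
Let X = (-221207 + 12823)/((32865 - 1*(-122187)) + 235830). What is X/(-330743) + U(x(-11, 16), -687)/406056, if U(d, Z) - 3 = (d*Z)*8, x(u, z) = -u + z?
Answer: -12344829929515/33780902706264 ≈ -0.36544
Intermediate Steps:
x(u, z) = z - u
U(d, Z) = 3 + 8*Z*d (U(d, Z) = 3 + (d*Z)*8 = 3 + (Z*d)*8 = 3 + 8*Z*d)
X = -104192/195441 (X = -208384/((32865 + 122187) + 235830) = -208384/(155052 + 235830) = -208384/390882 = -208384*1/390882 = -104192/195441 ≈ -0.53311)
X/(-330743) + U(x(-11, 16), -687)/406056 = -104192/195441/(-330743) + (3 + 8*(-687)*(16 - 1*(-11)))/406056 = -104192/195441*(-1/330743) + (3 + 8*(-687)*(16 + 11))*(1/406056) = 2816/1747047099 + (3 + 8*(-687)*27)*(1/406056) = 2816/1747047099 + (3 - 148392)*(1/406056) = 2816/1747047099 - 148389*1/406056 = 2816/1747047099 - 49463/135352 = -12344829929515/33780902706264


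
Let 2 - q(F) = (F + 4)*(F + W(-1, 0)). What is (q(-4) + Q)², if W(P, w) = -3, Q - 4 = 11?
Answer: 289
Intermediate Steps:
Q = 15 (Q = 4 + 11 = 15)
q(F) = 2 - (-3 + F)*(4 + F) (q(F) = 2 - (F + 4)*(F - 3) = 2 - (4 + F)*(-3 + F) = 2 - (-3 + F)*(4 + F))
(q(-4) + Q)² = ((14 - 1*(-4) - 1*(-4)²) + 15)² = ((14 + 4 - 1*16) + 15)² = ((14 + 4 - 16) + 15)² = (2 + 15)² = 17² = 289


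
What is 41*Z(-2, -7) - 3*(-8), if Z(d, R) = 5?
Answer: 229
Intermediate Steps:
41*Z(-2, -7) - 3*(-8) = 41*5 - 3*(-8) = 205 + 24 = 229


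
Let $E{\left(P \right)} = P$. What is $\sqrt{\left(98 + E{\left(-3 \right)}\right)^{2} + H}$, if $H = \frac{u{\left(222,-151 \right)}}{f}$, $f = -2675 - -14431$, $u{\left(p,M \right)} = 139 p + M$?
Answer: $\frac{\sqrt{311911975973}}{5878} \approx 95.014$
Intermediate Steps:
$u{\left(p,M \right)} = M + 139 p$
$f = 11756$ ($f = -2675 + 14431 = 11756$)
$H = \frac{30707}{11756}$ ($H = \frac{-151 + 139 \cdot 222}{11756} = \left(-151 + 30858\right) \frac{1}{11756} = 30707 \cdot \frac{1}{11756} = \frac{30707}{11756} \approx 2.612$)
$\sqrt{\left(98 + E{\left(-3 \right)}\right)^{2} + H} = \sqrt{\left(98 - 3\right)^{2} + \frac{30707}{11756}} = \sqrt{95^{2} + \frac{30707}{11756}} = \sqrt{9025 + \frac{30707}{11756}} = \sqrt{\frac{106128607}{11756}} = \frac{\sqrt{311911975973}}{5878}$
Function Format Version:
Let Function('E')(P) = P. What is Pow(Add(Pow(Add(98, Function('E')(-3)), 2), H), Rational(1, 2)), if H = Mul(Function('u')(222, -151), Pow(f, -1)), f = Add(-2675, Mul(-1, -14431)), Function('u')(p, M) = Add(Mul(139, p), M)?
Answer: Mul(Rational(1, 5878), Pow(311911975973, Rational(1, 2))) ≈ 95.014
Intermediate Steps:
Function('u')(p, M) = Add(M, Mul(139, p))
f = 11756 (f = Add(-2675, 14431) = 11756)
H = Rational(30707, 11756) (H = Mul(Add(-151, Mul(139, 222)), Pow(11756, -1)) = Mul(Add(-151, 30858), Rational(1, 11756)) = Mul(30707, Rational(1, 11756)) = Rational(30707, 11756) ≈ 2.6120)
Pow(Add(Pow(Add(98, Function('E')(-3)), 2), H), Rational(1, 2)) = Pow(Add(Pow(Add(98, -3), 2), Rational(30707, 11756)), Rational(1, 2)) = Pow(Add(Pow(95, 2), Rational(30707, 11756)), Rational(1, 2)) = Pow(Add(9025, Rational(30707, 11756)), Rational(1, 2)) = Pow(Rational(106128607, 11756), Rational(1, 2)) = Mul(Rational(1, 5878), Pow(311911975973, Rational(1, 2)))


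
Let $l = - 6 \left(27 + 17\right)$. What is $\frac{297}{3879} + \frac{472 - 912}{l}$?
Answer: $\frac{2254}{1293} \approx 1.7432$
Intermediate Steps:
$l = -264$ ($l = \left(-6\right) 44 = -264$)
$\frac{297}{3879} + \frac{472 - 912}{l} = \frac{297}{3879} + \frac{472 - 912}{-264} = 297 \cdot \frac{1}{3879} + \left(472 - 912\right) \left(- \frac{1}{264}\right) = \frac{33}{431} - - \frac{5}{3} = \frac{33}{431} + \frac{5}{3} = \frac{2254}{1293}$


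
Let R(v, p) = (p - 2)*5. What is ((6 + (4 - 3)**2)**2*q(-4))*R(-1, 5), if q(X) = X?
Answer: -2940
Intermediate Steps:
R(v, p) = -10 + 5*p (R(v, p) = (-2 + p)*5 = -10 + 5*p)
((6 + (4 - 3)**2)**2*q(-4))*R(-1, 5) = ((6 + (4 - 3)**2)**2*(-4))*(-10 + 5*5) = ((6 + 1**2)**2*(-4))*(-10 + 25) = ((6 + 1)**2*(-4))*15 = (7**2*(-4))*15 = (49*(-4))*15 = -196*15 = -2940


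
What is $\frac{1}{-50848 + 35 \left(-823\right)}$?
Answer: $- \frac{1}{79653} \approx -1.2554 \cdot 10^{-5}$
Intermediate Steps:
$\frac{1}{-50848 + 35 \left(-823\right)} = \frac{1}{-50848 - 28805} = \frac{1}{-79653} = - \frac{1}{79653}$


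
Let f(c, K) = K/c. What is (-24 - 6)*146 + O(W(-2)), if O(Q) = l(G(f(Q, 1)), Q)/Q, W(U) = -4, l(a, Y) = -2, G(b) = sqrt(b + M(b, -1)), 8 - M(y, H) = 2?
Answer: -8759/2 ≈ -4379.5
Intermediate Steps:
M(y, H) = 6 (M(y, H) = 8 - 1*2 = 8 - 2 = 6)
G(b) = sqrt(6 + b) (G(b) = sqrt(b + 6) = sqrt(6 + b))
O(Q) = -2/Q
(-24 - 6)*146 + O(W(-2)) = (-24 - 6)*146 - 2/(-4) = -30*146 - 2*(-1/4) = -4380 + 1/2 = -8759/2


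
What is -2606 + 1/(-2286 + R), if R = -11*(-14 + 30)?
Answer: -6415973/2462 ≈ -2606.0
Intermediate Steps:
R = -176 (R = -11*16 = -176)
-2606 + 1/(-2286 + R) = -2606 + 1/(-2286 - 176) = -2606 + 1/(-2462) = -2606 - 1/2462 = -6415973/2462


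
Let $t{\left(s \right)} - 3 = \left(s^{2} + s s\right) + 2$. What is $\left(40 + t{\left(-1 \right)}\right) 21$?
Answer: $987$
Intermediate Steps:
$t{\left(s \right)} = 5 + 2 s^{2}$ ($t{\left(s \right)} = 3 + \left(\left(s^{2} + s s\right) + 2\right) = 3 + \left(\left(s^{2} + s^{2}\right) + 2\right) = 3 + \left(2 s^{2} + 2\right) = 3 + \left(2 + 2 s^{2}\right) = 5 + 2 s^{2}$)
$\left(40 + t{\left(-1 \right)}\right) 21 = \left(40 + \left(5 + 2 \left(-1\right)^{2}\right)\right) 21 = \left(40 + \left(5 + 2 \cdot 1\right)\right) 21 = \left(40 + \left(5 + 2\right)\right) 21 = \left(40 + 7\right) 21 = 47 \cdot 21 = 987$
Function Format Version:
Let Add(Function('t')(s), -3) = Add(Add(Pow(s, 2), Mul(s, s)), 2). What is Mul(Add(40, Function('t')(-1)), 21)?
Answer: 987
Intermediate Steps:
Function('t')(s) = Add(5, Mul(2, Pow(s, 2))) (Function('t')(s) = Add(3, Add(Add(Pow(s, 2), Mul(s, s)), 2)) = Add(3, Add(Add(Pow(s, 2), Pow(s, 2)), 2)) = Add(3, Add(Mul(2, Pow(s, 2)), 2)) = Add(3, Add(2, Mul(2, Pow(s, 2)))) = Add(5, Mul(2, Pow(s, 2))))
Mul(Add(40, Function('t')(-1)), 21) = Mul(Add(40, Add(5, Mul(2, Pow(-1, 2)))), 21) = Mul(Add(40, Add(5, Mul(2, 1))), 21) = Mul(Add(40, Add(5, 2)), 21) = Mul(Add(40, 7), 21) = Mul(47, 21) = 987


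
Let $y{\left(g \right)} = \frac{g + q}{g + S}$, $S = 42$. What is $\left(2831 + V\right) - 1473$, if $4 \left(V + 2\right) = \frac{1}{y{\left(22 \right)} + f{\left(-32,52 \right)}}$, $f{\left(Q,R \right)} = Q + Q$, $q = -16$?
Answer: $\frac{2773012}{2045} \approx 1356.0$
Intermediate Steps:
$y{\left(g \right)} = \frac{-16 + g}{42 + g}$ ($y{\left(g \right)} = \frac{g - 16}{g + 42} = \frac{-16 + g}{42 + g}$)
$f{\left(Q,R \right)} = 2 Q$
$V = - \frac{4098}{2045}$ ($V = -2 + \frac{1}{4 \left(\frac{-16 + 22}{42 + 22} + 2 \left(-32\right)\right)} = -2 + \frac{1}{4 \left(\frac{1}{64} \cdot 6 - 64\right)} = -2 + \frac{1}{4 \left(\frac{3}{32} - 64\right)} = -2 + \frac{1}{4 \left(- \frac{2045}{32}\right)} = -2 + \frac{1}{4} \left(- \frac{32}{2045}\right) = -2 - \frac{8}{2045} = - \frac{4098}{2045} \approx -2.0039$)
$\left(2831 + V\right) - 1473 = \left(2831 - \frac{4098}{2045}\right) - 1473 = \frac{5785297}{2045} - 1473 = \frac{2773012}{2045}$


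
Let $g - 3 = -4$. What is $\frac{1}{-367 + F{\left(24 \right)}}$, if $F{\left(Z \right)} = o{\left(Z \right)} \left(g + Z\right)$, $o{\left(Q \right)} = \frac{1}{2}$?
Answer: $- \frac{2}{711} \approx -0.0028129$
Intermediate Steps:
$g = -1$ ($g = 3 - 4 = -1$)
$o{\left(Q \right)} = \frac{1}{2}$
$F{\left(Z \right)} = - \frac{1}{2} + \frac{Z}{2}$ ($F{\left(Z \right)} = \frac{-1 + Z}{2} = - \frac{1}{2} + \frac{Z}{2}$)
$\frac{1}{-367 + F{\left(24 \right)}} = \frac{1}{-367 + \left(- \frac{1}{2} + \frac{1}{2} \cdot 24\right)} = \frac{1}{-367 + \left(- \frac{1}{2} + 12\right)} = \frac{1}{-367 + \frac{23}{2}} = \frac{1}{- \frac{711}{2}} = - \frac{2}{711}$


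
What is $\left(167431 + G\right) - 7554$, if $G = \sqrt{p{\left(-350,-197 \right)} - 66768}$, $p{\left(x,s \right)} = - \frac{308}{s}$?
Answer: $159877 + \frac{2 i \sqrt{647784659}}{197} \approx 1.5988 \cdot 10^{5} + 258.39 i$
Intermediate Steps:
$G = \frac{2 i \sqrt{647784659}}{197}$ ($G = \sqrt{- \frac{308}{-197} - 66768} = \sqrt{\left(-308\right) \left(- \frac{1}{197}\right) - 66768} = \sqrt{\frac{308}{197} - 66768} = \sqrt{- \frac{13152988}{197}} = \frac{2 i \sqrt{647784659}}{197} \approx 258.39 i$)
$\left(167431 + G\right) - 7554 = \left(167431 + \frac{2 i \sqrt{647784659}}{197}\right) - 7554 = 159877 + \frac{2 i \sqrt{647784659}}{197}$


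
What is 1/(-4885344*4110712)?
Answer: -1/20082242204928 ≈ -4.9795e-14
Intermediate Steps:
1/(-4885344*4110712) = -1/4885344*1/4110712 = -1/20082242204928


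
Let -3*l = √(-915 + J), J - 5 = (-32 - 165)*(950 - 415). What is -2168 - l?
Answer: -2168 + I*√106305/3 ≈ -2168.0 + 108.68*I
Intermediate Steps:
J = -105390 (J = 5 + (-32 - 165)*(950 - 415) = 5 - 197*535 = 5 - 105395 = -105390)
l = -I*√106305/3 (l = -√(-915 - 105390)/3 = -I*√106305/3 ≈ -108.68*I)
-2168 - l = -2168 - (-1)*I*√106305/3 = -2168 + I*√106305/3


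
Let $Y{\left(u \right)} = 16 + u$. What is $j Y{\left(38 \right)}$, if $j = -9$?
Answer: $-486$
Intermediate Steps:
$j Y{\left(38 \right)} = - 9 \left(16 + 38\right) = \left(-9\right) 54 = -486$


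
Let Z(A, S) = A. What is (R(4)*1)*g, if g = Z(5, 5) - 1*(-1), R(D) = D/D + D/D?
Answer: 12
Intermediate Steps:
R(D) = 2 (R(D) = 1 + 1 = 2)
g = 6 (g = 5 - 1*(-1) = 5 + 1 = 6)
(R(4)*1)*g = (2*1)*6 = 2*6 = 12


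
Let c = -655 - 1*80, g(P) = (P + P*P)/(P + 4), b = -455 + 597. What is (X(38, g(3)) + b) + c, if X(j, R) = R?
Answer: -4139/7 ≈ -591.29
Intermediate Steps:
b = 142
g(P) = (P + P²)/(4 + P)
c = -735 (c = -655 - 80 = -735)
(X(38, g(3)) + b) + c = (3*(1 + 3)/(4 + 3) + 142) - 735 = (3*4/7 + 142) - 735 = (3*(⅐)*4 + 142) - 735 = (12/7 + 142) - 735 = 1006/7 - 735 = -4139/7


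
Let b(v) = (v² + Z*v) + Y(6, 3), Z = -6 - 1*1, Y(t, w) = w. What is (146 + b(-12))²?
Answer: 142129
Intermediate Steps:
Z = -7 (Z = -6 - 1 = -7)
b(v) = 3 + v² - 7*v (b(v) = (v² - 7*v) + 3 = 3 + v² - 7*v)
(146 + b(-12))² = (146 + (3 + (-12)² - 7*(-12)))² = (146 + (3 + 144 + 84))² = (146 + 231)² = 377² = 142129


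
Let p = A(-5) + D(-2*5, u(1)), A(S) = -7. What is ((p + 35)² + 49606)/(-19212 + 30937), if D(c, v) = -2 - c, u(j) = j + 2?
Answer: 50902/11725 ≈ 4.3413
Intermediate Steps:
u(j) = 2 + j
p = 1 (p = -7 + (-2 - (-2)*5) = -7 + (-2 - 1*(-10)) = -7 + (-2 + 10) = -7 + 8 = 1)
((p + 35)² + 49606)/(-19212 + 30937) = ((1 + 35)² + 49606)/(-19212 + 30937) = (36² + 49606)/11725 = (1296 + 49606)*(1/11725) = 50902*(1/11725) = 50902/11725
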